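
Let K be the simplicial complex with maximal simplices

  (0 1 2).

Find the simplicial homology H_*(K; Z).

H_0 ≅ Z,  H_1 = 0,  H_2 = 0.

We work with the vertex ordering 0 < 1 < 2. The simplices of K, each written with vertices in increasing order, are:

  0-simplices (3): [0], [1], [2]
  1-simplices (3): [0,1], [0,2], [1,2]
  2-simplices (1): [0,1,2]

giving chain groups C_0 ≅ Z^3, C_1 ≅ Z^3, C_2 ≅ Z^1.

Boundary ∂_1: C_1 → C_0 is given by ∂[p,q] = [q] − [p]. For instance
  ∂[1,2] = [2] − [1].
The 3×3 boundary matrix has rank 2 and Smith normal form diag(1,1).

The boundary map ∂_2: C_2 → C_1 acts by ∂[p,q,r] = [q,r] − [p,r] + [p,q]. For instance
  ∂[0,1,2] = [1,2] − [0,2] + [0,1].
The resulting 3×1 matrix has rank 1, and its Smith normal form has invariant factors (1).

Reading off H_k = ker ∂_k / im ∂_{k+1}:

  H_0: rank C_0 − rank ∂_1 = 3 − 2 = 1, and the invariant factors of ∂_1 are all 1, so H_0 = Z.
  H_1: rank ker ∂_1 − rank ∂_2 = (3 − 2) − 1 = 0, and the invariant factors of ∂_2 are all 1, so H_1 = 0.
  H_2: rank ker ∂_2 − rank ∂_3 = (1 − 1) − 0 = 0, and there is no ∂_3, so H_2 = 0.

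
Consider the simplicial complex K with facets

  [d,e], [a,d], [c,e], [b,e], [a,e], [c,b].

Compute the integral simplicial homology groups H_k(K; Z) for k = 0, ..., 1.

Order the vertices as a < b < c < d < e. Listing each simplex with vertices in this order, K has dimension 1 with simplices:

  0-simplices (5): a, b, c, d, e
  1-simplices (6): ad, ae, bc, be, ce, de

giving chain groups C_0 ≅ Z^5, C_1 ≅ Z^6.

Boundary ∂_1: C_1 → C_0 maps an edge to its endpoints' difference, ∂[p,q] = q − p. For instance
  ∂bc = c − b.
The resulting 5×6 matrix has rank 4, and its Smith normal form has invariant factors (1,1,1,1).

Reading off H_k = ker ∂_k / im ∂_{k+1}:

  H_0: rank C_0 − rank ∂_1 = 5 − 4 = 1, and the invariant factors of ∂_1 are all 1, so H_0 = Z.
  H_1: rank ker ∂_1 − rank ∂_2 = (6 − 4) − 0 = 2, and there is no ∂_2, so H_1 = Z^2.

(K is a triangulation of a wedge of 2 circles.)

H_0 ≅ Z,  H_1 ≅ Z^2.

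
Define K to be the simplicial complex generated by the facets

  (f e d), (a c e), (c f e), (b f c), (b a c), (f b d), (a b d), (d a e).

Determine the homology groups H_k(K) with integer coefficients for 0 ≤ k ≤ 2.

H_0 = Z,  H_1 = 0,  H_2 = Z.

Order the vertices as a < b < c < d < e < f. Listing each simplex with vertices in this order, K has dimension 2 with simplices:

  0-simplices (6): a, b, c, d, e, f
  1-simplices (12): ab, ac, ad, ae, bc, bd, bf, ce, cf, de, df, ef
  2-simplices (8): abc, abd, ace, ade, bcf, bdf, cef, def

giving chain groups C_0 ≅ Z^6, C_1 ≅ Z^12, C_2 ≅ Z^8.

The boundary map ∂_1: C_1 → C_0 is given by ∂[p,q] = [q] − [p]. For instance
  ∂ae = e − a.
The 6×12 boundary matrix has rank 5 and Smith normal form diag(1,1,1,1,1).

∂_2: C_2 → C_1 sends each 2-simplex [p,q,r] to [q,r] − [p,r] + [p,q]. For instance
  ∂ade = de − ae + ad,
  ∂bdf = df − bf + bd.
The resulting 12×8 matrix has rank 7, and its Smith normal form has invariant factors (1,1,1,1,1,1,1).

Now H_k = ker ∂_k / im ∂_{k+1}, so:

  H_0: rank C_0 − rank ∂_1 = 6 − 5 = 1, and the invariant factors of ∂_1 are all 1, so H_0 ≅ Z.
  H_1: rank ker ∂_1 − rank ∂_2 = (12 − 5) − 7 = 0, and the invariant factors of ∂_2 are all 1, so H_1 ≅ 0.
  H_2: rank ker ∂_2 − rank ∂_3 = (8 − 7) − 0 = 1, and there is no ∂_3, so H_2 ≅ Z.

As a check, the Euler characteristic is 6 − 12 + 8 = 2, which agrees with 1 − 0 + 1 = 2.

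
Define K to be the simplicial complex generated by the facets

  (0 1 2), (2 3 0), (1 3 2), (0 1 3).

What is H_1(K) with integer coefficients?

K has 4 vertices, 6 edges, 4 triangles.
rank ∂_1 = 3, rank ∂_2 = 3 ⇒ b_1 = 6 − 3 − 3 = 0; all invariant factors of ∂_2 are 1 so no torsion. So H_1 ≅ 0.

H_1 = 0.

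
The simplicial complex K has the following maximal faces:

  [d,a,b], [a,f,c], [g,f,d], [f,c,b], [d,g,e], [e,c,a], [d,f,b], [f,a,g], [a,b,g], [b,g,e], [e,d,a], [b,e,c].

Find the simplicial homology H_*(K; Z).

H_0 ≅ Z,  H_1 ≅ Z/2,  H_2 = 0.

Fix the vertex order a < b < c < d < e < f < g and write every simplex with vertices in increasing order. Then dim K = 2 and the simplices of K are:

  0-simplices (7): a, b, c, d, e, f, g
  1-simplices (18): ab, ac, ad, ae, af, ag, bc, bd, be, bf, bg, ce, cf, de, df, dg, eg, fg
  2-simplices (12): abd, abg, ace, acf, ade, afg, bce, bcf, bdf, beg, deg, dfg

so the chain groups are C_0 ≅ Z^7, C_1 ≅ Z^18, C_2 ≅ Z^12.

Boundary ∂_1: C_1 → C_0 maps an edge to its endpoints' difference, ∂[p,q] = q − p.
This gives a 7×18 integer matrix of rank 6; reducing to Smith normal form yields diagonal entries (1,1,1,1,1,1).

The boundary map ∂_2: C_2 → C_1 acts by ∂[p,q,r] = [q,r] − [p,r] + [p,q]. For instance
  ∂bce = ce − be + bc,
  ∂acf = cf − af + ac.
The 18×12 boundary matrix has rank 12 and Smith normal form diag(1,1,1,1,1,1,1,1,1,1,1,2).

Computing H_k = (kernel of ∂_k) / (image of ∂_{k+1}):

  H_0: rank C_0 − rank ∂_1 = 7 − 6 = 1, and the invariant factors of ∂_1 are all 1, so H_0 ≅ Z.
  H_1: rank ker ∂_1 − rank ∂_2 = (18 − 6) − 12 = 0, and ∂_2 has invariant factor 2 > 1, so H_1 ≅ Z/2.
  H_2: rank ker ∂_2 − rank ∂_3 = (12 − 12) − 0 = 0, and there is no ∂_3, so H_2 ≅ 0.

As a check, the Euler characteristic is 7 − 18 + 12 = 1, which agrees with 1 − 0 + 0 = 1.
(K is a triangulation of the real projective plane RP^2.)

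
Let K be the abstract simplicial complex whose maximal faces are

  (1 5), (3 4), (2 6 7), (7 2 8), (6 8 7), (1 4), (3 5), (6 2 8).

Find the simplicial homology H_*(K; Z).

H_0 = Z^2,  H_1 = Z,  H_2 = Z.

We work with the vertex ordering 1 < 2 < 3 < 4 < 5 < 6 < 7 < 8. The simplices of K, each written with vertices in increasing order, are:

  0-simplices (8): [1], [2], [3], [4], [5], [6], [7], [8]
  1-simplices (10): [1,4], [1,5], [2,6], [2,7], [2,8], [3,4], [3,5], [6,7], [6,8], [7,8]
  2-simplices (4): [2,6,7], [2,6,8], [2,7,8], [6,7,8]

giving chain groups C_0 ≅ Z^8, C_1 ≅ Z^10, C_2 ≅ Z^4.

The boundary map ∂_1: C_1 → C_0 maps an edge to its endpoints' difference, ∂[p,q] = q − p.
The 8×10 boundary matrix has rank 6 and Smith normal form diag(1,1,1,1,1,1).

Boundary ∂_2: C_2 → C_1 acts by ∂[p,q,r] = [q,r] − [p,r] + [p,q]. For instance
  ∂[2,6,7] = [6,7] − [2,7] + [2,6],
  ∂[2,7,8] = [7,8] − [2,8] + [2,7].
The resulting 10×4 matrix has rank 3, and its Smith normal form has invariant factors (1,1,1).

Reading off H_k = ker ∂_k / im ∂_{k+1}:

  H_0: rank C_0 − rank ∂_1 = 8 − 6 = 2, and the invariant factors of ∂_1 are all 1, so H_0 ≅ Z^2.
  H_1: rank ker ∂_1 − rank ∂_2 = (10 − 6) − 3 = 1, and the invariant factors of ∂_2 are all 1, so H_1 ≅ Z.
  H_2: rank ker ∂_2 − rank ∂_3 = (4 − 3) − 0 = 1, and there is no ∂_3, so H_2 ≅ Z.

As a check, the Euler characteristic is 8 − 10 + 4 = 2, which agrees with 2 − 1 + 1 = 2.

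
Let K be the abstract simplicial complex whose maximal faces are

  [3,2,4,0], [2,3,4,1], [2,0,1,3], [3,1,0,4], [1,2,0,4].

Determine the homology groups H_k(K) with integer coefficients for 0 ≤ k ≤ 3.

K has 5 vertices, 10 edges, 10 triangles, 5 3-simplices.
rank ∂_0 = 0, rank ∂_1 = 4 ⇒ b_0 = 5 − 0 − 4 = 1; all invariant factors of ∂_1 are 1 so no torsion. So H_0 ≅ Z.
rank ∂_1 = 4, rank ∂_2 = 6 ⇒ b_1 = 10 − 4 − 6 = 0; all invariant factors of ∂_2 are 1 so no torsion. So H_1 ≅ 0.
rank ∂_2 = 6, rank ∂_3 = 4 ⇒ b_2 = 10 − 6 − 4 = 0; all invariant factors of ∂_3 are 1 so no torsion. So H_2 ≅ 0.
rank ∂_3 = 4, rank ∂_4 = 0 ⇒ b_3 = 5 − 4 − 0 = 1. So H_3 ≅ Z.

H_0 ≅ Z,  H_1 = 0,  H_2 = 0,  H_3 ≅ Z.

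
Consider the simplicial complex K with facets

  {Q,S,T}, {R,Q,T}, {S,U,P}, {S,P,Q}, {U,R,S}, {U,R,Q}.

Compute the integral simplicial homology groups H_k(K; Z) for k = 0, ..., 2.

Order the vertices as P < Q < R < S < T < U. Listing each simplex with vertices in this order, K has dimension 2 with simplices:

  0-simplices (6): P, Q, R, S, T, U
  1-simplices (12): PQ, PS, PU, QR, QS, QT, QU, RS, RT, RU, ST, SU
  2-simplices (6): PQS, PSU, QRT, QRU, QST, RSU

so the chain groups are C_0 ≅ Z^6, C_1 ≅ Z^12, C_2 ≅ Z^6.

The boundary map ∂_1: C_1 → C_0 is given by ∂[p,q] = [q] − [p]. For instance
  ∂PS = S − P.
This gives a 6×12 integer matrix of rank 5; reducing to Smith normal form yields diagonal entries (1,1,1,1,1).

∂_2: C_2 → C_1 sends each 2-simplex [p,q,r] to [q,r] − [p,r] + [p,q]. For instance
  ∂QST = ST − QT + QS,
  ∂QRT = RT − QT + QR.
This gives a 12×6 integer matrix of rank 6; reducing to Smith normal form yields diagonal entries (1,1,1,1,1,1).

Reading off H_k = ker ∂_k / im ∂_{k+1}:

  H_0: rank C_0 − rank ∂_1 = 6 − 5 = 1, and the invariant factors of ∂_1 are all 1, so H_0 ≅ Z.
  H_1: rank ker ∂_1 − rank ∂_2 = (12 − 5) − 6 = 1, and the invariant factors of ∂_2 are all 1, so H_1 ≅ Z.
  H_2: rank ker ∂_2 − rank ∂_3 = (6 − 6) − 0 = 0, and there is no ∂_3, so H_2 ≅ 0.

H_0 ≅ Z,  H_1 ≅ Z,  H_2 = 0.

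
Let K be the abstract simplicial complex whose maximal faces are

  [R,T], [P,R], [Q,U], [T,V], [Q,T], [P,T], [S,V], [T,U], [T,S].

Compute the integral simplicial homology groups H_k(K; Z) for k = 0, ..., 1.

Order the vertices as P < Q < R < S < T < U < V. Listing each simplex with vertices in this order, K has dimension 1 with simplices:

  0-simplices (7): P, Q, R, S, T, U, V
  1-simplices (9): PR, PT, QT, QU, RT, ST, SV, TU, TV

giving chain groups C_0 ≅ Z^7, C_1 ≅ Z^9.

∂_1: C_1 → C_0 is given by ∂[p,q] = [q] − [p]. For instance
  ∂RT = T − R.
As a 7×9 matrix over Z this has rank 6, with invariant factors (1,1,1,1,1,1).

From H_k ≅ ker(∂_k) / im(∂_{k+1}) we obtain:

  H_0: rank C_0 − rank ∂_1 = 7 − 6 = 1, and the invariant factors of ∂_1 are all 1, so H_0 ≅ Z.
  H_1: rank ker ∂_1 − rank ∂_2 = (9 − 6) − 0 = 3, and there is no ∂_2, so H_1 ≅ Z^3.

As a check, the Euler characteristic is 7 − 9 = -2, which agrees with 1 − 3 = -2.

H_0 = Z,  H_1 = Z^3.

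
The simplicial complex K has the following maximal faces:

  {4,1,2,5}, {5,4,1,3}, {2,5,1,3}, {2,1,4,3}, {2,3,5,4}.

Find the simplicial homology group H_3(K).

Fix the vertex order 1 < 2 < 3 < 4 < 5 and write every simplex with vertices in increasing order. Then dim K = 3 and the simplices of K are:

  0-simplices (5): [1], [2], [3], [4], [5]
  1-simplices (10): [1,2], [1,3], [1,4], [1,5], [2,3], [2,4], [2,5], [3,4], [3,5], [4,5]
  2-simplices (10): [1,2,3], [1,2,4], [1,2,5], [1,3,4], [1,3,5], [1,4,5], [2,3,4], [2,3,5], [2,4,5], [3,4,5]
  3-simplices (5): [1,2,3,4], [1,2,3,5], [1,2,4,5], [1,3,4,5], [2,3,4,5]

so the chain groups are C_0 ≅ Z^5, C_1 ≅ Z^10, C_2 ≅ Z^10, C_3 ≅ Z^5.

Boundary ∂_1: C_1 → C_0 sends each edge [p,q] (with p < q) to q − p. For instance
  ∂[1,5] = [5] − [1].
The resulting 5×10 matrix has rank 4, and its Smith normal form has invariant factors (1,1,1,1).

The boundary map ∂_2: C_2 → C_1 acts by ∂[p,q,r] = [q,r] − [p,r] + [p,q]. For instance
  ∂[3,4,5] = [4,5] − [3,5] + [3,4],
  ∂[1,2,5] = [2,5] − [1,5] + [1,2].
The 10×10 boundary matrix has rank 6 and Smith normal form diag(1,1,1,1,1,1).

∂_3: C_3 → C_2 sends each 3-simplex σ to the alternating sum Σ_i (−1)^i (σ with its i-th vertex removed). For instance
  ∂[1,2,4,5] = [2,4,5] − [1,4,5] + [1,2,5] − [1,2,4],
  ∂[2,3,4,5] = [3,4,5] − [2,4,5] + [2,3,5] − [2,3,4].
This gives a 10×5 integer matrix of rank 4; reducing to Smith normal form yields diagonal entries (1,1,1,1).

Computing H_k = (kernel of ∂_k) / (image of ∂_{k+1}):

  H_3: rank ker ∂_3 − rank ∂_4 = (5 − 4) − 0 = 1, and there is no ∂_4, so H_3 = Z.

H_3 ≅ Z.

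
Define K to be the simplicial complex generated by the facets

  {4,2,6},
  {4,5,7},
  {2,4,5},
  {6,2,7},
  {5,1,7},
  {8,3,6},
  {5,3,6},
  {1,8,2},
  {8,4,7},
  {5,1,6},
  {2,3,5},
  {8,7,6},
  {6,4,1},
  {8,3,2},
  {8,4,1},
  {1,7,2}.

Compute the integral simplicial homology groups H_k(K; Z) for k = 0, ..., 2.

H_0 ≅ Z,  H_1 ≅ Z^2,  H_2 ≅ Z.

K has 8 vertices, 24 edges, 16 triangles.
rank ∂_0 = 0, rank ∂_1 = 7 ⇒ b_0 = 8 − 0 − 7 = 1; all invariant factors of ∂_1 are 1 so no torsion. So H_0 = Z.
rank ∂_1 = 7, rank ∂_2 = 15 ⇒ b_1 = 24 − 7 − 15 = 2; all invariant factors of ∂_2 are 1 so no torsion. So H_1 = Z^2.
rank ∂_2 = 15, rank ∂_3 = 0 ⇒ b_2 = 16 − 15 − 0 = 1. So H_2 = Z.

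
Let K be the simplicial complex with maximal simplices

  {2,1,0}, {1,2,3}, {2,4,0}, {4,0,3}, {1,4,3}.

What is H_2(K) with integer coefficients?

H_2 = 0.

Order the vertices as 0 < 1 < 2 < 3 < 4. Listing each simplex with vertices in this order, K has dimension 2 with simplices:

  0-simplices (5): [0], [1], [2], [3], [4]
  1-simplices (10): [0,1], [0,2], [0,3], [0,4], [1,2], [1,3], [1,4], [2,3], [2,4], [3,4]
  2-simplices (5): [0,1,2], [0,2,4], [0,3,4], [1,2,3], [1,3,4]

so the chain groups are C_0 ≅ Z^5, C_1 ≅ Z^10, C_2 ≅ Z^5.

Boundary ∂_1: C_1 → C_0 maps an edge to its endpoints' difference, ∂[p,q] = q − p. For instance
  ∂[1,4] = [4] − [1].
The 5×10 boundary matrix has rank 4 and Smith normal form diag(1,1,1,1).

The boundary map ∂_2: C_2 → C_1 maps a triangle to the signed sum of its edges. For instance
  ∂[1,2,3] = [2,3] − [1,3] + [1,2],
  ∂[0,3,4] = [3,4] − [0,4] + [0,3].
As a 10×5 matrix over Z this has rank 5, with invariant factors (1,1,1,1,1).

From H_k ≅ ker(∂_k) / im(∂_{k+1}) we obtain:

  H_2: rank ker ∂_2 − rank ∂_3 = (5 − 5) − 0 = 0, and there is no ∂_3, so H_2 = 0.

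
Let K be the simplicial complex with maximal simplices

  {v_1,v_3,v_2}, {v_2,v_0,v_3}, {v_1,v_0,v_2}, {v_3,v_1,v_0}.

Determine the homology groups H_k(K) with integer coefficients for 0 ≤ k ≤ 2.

Order the vertices as v_0 < v_1 < v_2 < v_3. Listing each simplex with vertices in this order, K has dimension 2 with simplices:

  0-simplices (4): [v_0], [v_1], [v_2], [v_3]
  1-simplices (6): [v_0,v_1], [v_0,v_2], [v_0,v_3], [v_1,v_2], [v_1,v_3], [v_2,v_3]
  2-simplices (4): [v_0,v_1,v_2], [v_0,v_1,v_3], [v_0,v_2,v_3], [v_1,v_2,v_3]

so the chain groups are C_0 ≅ Z^4, C_1 ≅ Z^6, C_2 ≅ Z^4.

∂_1: C_1 → C_0 is given by ∂[p,q] = [q] − [p].
As a 4×6 matrix over Z this has rank 3, with invariant factors (1,1,1).

∂_2: C_2 → C_1 acts by ∂[p,q,r] = [q,r] − [p,r] + [p,q]. For instance
  ∂[v_0,v_1,v_2] = [v_1,v_2] − [v_0,v_2] + [v_0,v_1],
  ∂[v_0,v_1,v_3] = [v_1,v_3] − [v_0,v_3] + [v_0,v_1].
This gives a 6×4 integer matrix of rank 3; reducing to Smith normal form yields diagonal entries (1,1,1).

From H_k ≅ ker(∂_k) / im(∂_{k+1}) we obtain:

  H_0: rank C_0 − rank ∂_1 = 4 − 3 = 1, and the invariant factors of ∂_1 are all 1, so H_0 = Z.
  H_1: rank ker ∂_1 − rank ∂_2 = (6 − 3) − 3 = 0, and the invariant factors of ∂_2 are all 1, so H_1 = 0.
  H_2: rank ker ∂_2 − rank ∂_3 = (4 − 3) − 0 = 1, and there is no ∂_3, so H_2 = Z.

(K is a triangulation of the 2-sphere S^2.)

H_0 ≅ Z,  H_1 = 0,  H_2 ≅ Z.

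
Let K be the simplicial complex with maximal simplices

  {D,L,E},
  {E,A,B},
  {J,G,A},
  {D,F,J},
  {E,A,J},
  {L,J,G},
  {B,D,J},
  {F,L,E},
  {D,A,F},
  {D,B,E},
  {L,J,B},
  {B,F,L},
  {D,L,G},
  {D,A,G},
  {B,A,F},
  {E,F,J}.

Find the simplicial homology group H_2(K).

H_2 ≅ Z.

Fix the vertex order A < B < D < E < F < G < J < L and write every simplex with vertices in increasing order. Then dim K = 2 and the simplices of K are:

  0-simplices (8): A, B, D, E, F, G, J, L
  1-simplices (24): AB, AD, AE, AF, AG, AJ, BD, BE, BF, BJ, BL, DE, DF, DG, DJ, DL, EF, EJ, EL, FJ, FL, GJ, GL, JL
  2-simplices (16): ABE, ABF, ADF, ADG, AEJ, AGJ, BDE, BDJ, BFL, BJL, DEL, DFJ, DGL, EFJ, EFL, GJL

so the chain groups are C_0 ≅ Z^8, C_1 ≅ Z^24, C_2 ≅ Z^16.

Boundary ∂_1: C_1 → C_0 sends each edge [p,q] (with p < q) to q − p.
This gives a 8×24 integer matrix of rank 7; reducing to Smith normal form yields diagonal entries (1,1,1,1,1,1,1).

The boundary map ∂_2: C_2 → C_1 sends each 2-simplex [p,q,r] to [q,r] − [p,r] + [p,q]. For instance
  ∂ABF = BF − AF + AB,
  ∂DEL = EL − DL + DE.
As a 24×16 matrix over Z this has rank 15, with invariant factors (1,1,1,1,1,1,1,1,1,1,1,1,1,1,1).

Reading off H_k = ker ∂_k / im ∂_{k+1}:

  H_2: rank ker ∂_2 − rank ∂_3 = (16 − 15) − 0 = 1, and there is no ∂_3, so H_2 = Z.

(K is a triangulation of the torus T^2.)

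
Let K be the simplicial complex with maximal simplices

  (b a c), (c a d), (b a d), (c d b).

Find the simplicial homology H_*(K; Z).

H_0 = Z,  H_1 = 0,  H_2 = Z.

Order the vertices as a < b < c < d. Listing each simplex with vertices in this order, K has dimension 2 with simplices:

  0-simplices (4): a, b, c, d
  1-simplices (6): ab, ac, ad, bc, bd, cd
  2-simplices (4): abc, abd, acd, bcd

Hence C_0 ≅ Z^4, C_1 ≅ Z^6, C_2 ≅ Z^4.

The boundary map ∂_1: C_1 → C_0 maps an edge to its endpoints' difference, ∂[p,q] = q − p. For instance
  ∂ac = c − a.
The 4×6 boundary matrix has rank 3 and Smith normal form diag(1,1,1).

The boundary map ∂_2: C_2 → C_1 maps a triangle to the signed sum of its edges. For instance
  ∂abc = bc − ac + ab,
  ∂acd = cd − ad + ac.
The 6×4 boundary matrix has rank 3 and Smith normal form diag(1,1,1).

Computing H_k = (kernel of ∂_k) / (image of ∂_{k+1}):

  H_0: rank C_0 − rank ∂_1 = 4 − 3 = 1, and the invariant factors of ∂_1 are all 1, so H_0 ≅ Z.
  H_1: rank ker ∂_1 − rank ∂_2 = (6 − 3) − 3 = 0, and the invariant factors of ∂_2 are all 1, so H_1 ≅ 0.
  H_2: rank ker ∂_2 − rank ∂_3 = (4 − 3) − 0 = 1, and there is no ∂_3, so H_2 ≅ Z.

As a check, the Euler characteristic is 4 − 6 + 4 = 2, which agrees with 1 − 0 + 1 = 2.
(K is a triangulation of the 2-sphere S^2.)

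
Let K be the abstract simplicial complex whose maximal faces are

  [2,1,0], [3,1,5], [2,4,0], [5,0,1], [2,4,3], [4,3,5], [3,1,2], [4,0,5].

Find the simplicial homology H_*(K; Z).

H_0 ≅ Z,  H_1 = 0,  H_2 ≅ Z.

Fix the vertex order 0 < 1 < 2 < 3 < 4 < 5 and write every simplex with vertices in increasing order. Then dim K = 2 and the simplices of K are:

  0-simplices (6): [0], [1], [2], [3], [4], [5]
  1-simplices (12): [0,1], [0,2], [0,4], [0,5], [1,2], [1,3], [1,5], [2,3], [2,4], [3,4], [3,5], [4,5]
  2-simplices (8): [0,1,2], [0,1,5], [0,2,4], [0,4,5], [1,2,3], [1,3,5], [2,3,4], [3,4,5]

giving chain groups C_0 ≅ Z^6, C_1 ≅ Z^12, C_2 ≅ Z^8.

The boundary map ∂_1: C_1 → C_0 sends each edge [p,q] (with p < q) to q − p.
The 6×12 boundary matrix has rank 5 and Smith normal form diag(1,1,1,1,1).

Boundary ∂_2: C_2 → C_1 sends each 2-simplex [p,q,r] to [q,r] − [p,r] + [p,q]. For instance
  ∂[0,2,4] = [2,4] − [0,4] + [0,2],
  ∂[1,3,5] = [3,5] − [1,5] + [1,3].
The 12×8 boundary matrix has rank 7 and Smith normal form diag(1,1,1,1,1,1,1).

From H_k ≅ ker(∂_k) / im(∂_{k+1}) we obtain:

  H_0: rank C_0 − rank ∂_1 = 6 − 5 = 1, and the invariant factors of ∂_1 are all 1, so H_0 ≅ Z.
  H_1: rank ker ∂_1 − rank ∂_2 = (12 − 5) − 7 = 0, and the invariant factors of ∂_2 are all 1, so H_1 ≅ 0.
  H_2: rank ker ∂_2 − rank ∂_3 = (8 − 7) − 0 = 1, and there is no ∂_3, so H_2 ≅ Z.

As a check, the Euler characteristic is 6 − 12 + 8 = 2, which agrees with 1 − 0 + 1 = 2.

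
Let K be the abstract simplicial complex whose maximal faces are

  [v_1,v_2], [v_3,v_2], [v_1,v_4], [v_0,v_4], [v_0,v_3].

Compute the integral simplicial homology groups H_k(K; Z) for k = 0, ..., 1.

Take the total order v_0 < v_1 < v_2 < v_3 < v_4 on the vertex set. Then K (dimension 1) consists of the simplices:

  0-simplices (5): [v_0], [v_1], [v_2], [v_3], [v_4]
  1-simplices (5): [v_0,v_3], [v_0,v_4], [v_1,v_2], [v_1,v_4], [v_2,v_3]

so the chain groups are C_0 ≅ Z^5, C_1 ≅ Z^5.

∂_1: C_1 → C_0 maps an edge to its endpoints' difference, ∂[p,q] = q − p. For instance
  ∂[v_0,v_3] = [v_3] − [v_0].
The resulting 5×5 matrix has rank 4, and its Smith normal form has invariant factors (1,1,1,1).

Reading off H_k = ker ∂_k / im ∂_{k+1}:

  H_0: rank C_0 − rank ∂_1 = 5 − 4 = 1, and the invariant factors of ∂_1 are all 1, so H_0 ≅ Z.
  H_1: rank ker ∂_1 − rank ∂_2 = (5 − 4) − 0 = 1, and there is no ∂_2, so H_1 ≅ Z.

H_0 ≅ Z,  H_1 ≅ Z.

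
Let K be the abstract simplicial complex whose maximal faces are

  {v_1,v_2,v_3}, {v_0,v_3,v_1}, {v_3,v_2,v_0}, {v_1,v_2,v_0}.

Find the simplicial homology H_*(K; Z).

H_0 ≅ Z,  H_1 = 0,  H_2 ≅ Z.

We work with the vertex ordering v_0 < v_1 < v_2 < v_3. The simplices of K, each written with vertices in increasing order, are:

  0-simplices (4): [v_0], [v_1], [v_2], [v_3]
  1-simplices (6): [v_0,v_1], [v_0,v_2], [v_0,v_3], [v_1,v_2], [v_1,v_3], [v_2,v_3]
  2-simplices (4): [v_0,v_1,v_2], [v_0,v_1,v_3], [v_0,v_2,v_3], [v_1,v_2,v_3]

so the chain groups are C_0 ≅ Z^4, C_1 ≅ Z^6, C_2 ≅ Z^4.

The boundary map ∂_1: C_1 → C_0 maps an edge to its endpoints' difference, ∂[p,q] = q − p.
As a 4×6 matrix over Z this has rank 3, with invariant factors (1,1,1).

The boundary map ∂_2: C_2 → C_1 sends each 2-simplex [p,q,r] to [q,r] − [p,r] + [p,q]. For instance
  ∂[v_0,v_2,v_3] = [v_2,v_3] − [v_0,v_3] + [v_0,v_2],
  ∂[v_1,v_2,v_3] = [v_2,v_3] − [v_1,v_3] + [v_1,v_2].
As a 6×4 matrix over Z this has rank 3, with invariant factors (1,1,1).

Computing H_k = (kernel of ∂_k) / (image of ∂_{k+1}):

  H_0: rank C_0 − rank ∂_1 = 4 − 3 = 1, and the invariant factors of ∂_1 are all 1, so H_0 ≅ Z.
  H_1: rank ker ∂_1 − rank ∂_2 = (6 − 3) − 3 = 0, and the invariant factors of ∂_2 are all 1, so H_1 ≅ 0.
  H_2: rank ker ∂_2 − rank ∂_3 = (4 − 3) − 0 = 1, and there is no ∂_3, so H_2 ≅ Z.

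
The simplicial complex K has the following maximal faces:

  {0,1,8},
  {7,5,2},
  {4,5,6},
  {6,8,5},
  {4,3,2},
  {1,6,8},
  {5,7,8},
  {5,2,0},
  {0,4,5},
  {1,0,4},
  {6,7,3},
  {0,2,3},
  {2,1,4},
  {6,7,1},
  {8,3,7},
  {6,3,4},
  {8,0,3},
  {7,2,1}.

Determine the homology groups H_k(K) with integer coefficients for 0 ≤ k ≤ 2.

K has 9 vertices, 27 edges, 18 triangles.
rank ∂_0 = 0, rank ∂_1 = 8 ⇒ b_0 = 9 − 0 − 8 = 1; all invariant factors of ∂_1 are 1 so no torsion. So H_0 ≅ Z.
rank ∂_1 = 8, rank ∂_2 = 18 ⇒ b_1 = 27 − 8 − 18 = 1; ∂_2 has invariant factor(s) [2] giving torsion. So H_1 ≅ Z ⊕ Z/2Z.
rank ∂_2 = 18, rank ∂_3 = 0 ⇒ b_2 = 18 − 18 − 0 = 0. So H_2 ≅ 0.

H_0 ≅ Z,  H_1 ≅ Z ⊕ Z/2Z,  H_2 = 0.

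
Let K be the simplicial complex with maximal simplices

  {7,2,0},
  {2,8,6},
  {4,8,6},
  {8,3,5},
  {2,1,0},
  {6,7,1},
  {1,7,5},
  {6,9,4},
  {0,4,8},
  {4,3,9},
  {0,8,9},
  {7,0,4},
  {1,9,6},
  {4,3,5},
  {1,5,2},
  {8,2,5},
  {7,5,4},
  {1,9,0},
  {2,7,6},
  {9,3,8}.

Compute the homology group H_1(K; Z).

Take the total order 0 < 1 < 2 < 3 < 4 < 5 < 6 < 7 < 8 < 9 on the vertex set. Then K (dimension 2) consists of the simplices:

  0-simplices (10): [0], [1], [2], [3], [4], [5], [6], [7], [8], [9]
  1-simplices (30): (30 of them)
  2-simplices (20): (20 of them)

so the chain groups are C_0 ≅ Z^10, C_1 ≅ Z^30, C_2 ≅ Z^20.

Boundary ∂_1: C_1 → C_0 is given by ∂[p,q] = [q] − [p].
The resulting 10×30 matrix has rank 9, and its Smith normal form has invariant factors (1,1,1,1,1,1,1,1,1).

The boundary map ∂_2: C_2 → C_1 sends each 2-simplex [p,q,r] to [q,r] − [p,r] + [p,q]. For instance
  ∂[3,4,5] = [4,5] − [3,5] + [3,4],
  ∂[2,6,8] = [6,8] − [2,8] + [2,6].
This gives a 30×20 integer matrix of rank 20; reducing to Smith normal form yields diagonal entries (1,1,1,1,1,1,1,1,1,1,1,1,1,1,1,1,1,1,1,2).

Now H_k = ker ∂_k / im ∂_{k+1}, so:

  H_1: rank ker ∂_1 − rank ∂_2 = (30 − 9) − 20 = 1, and ∂_2 has invariant factor 2 > 1, so H_1 ≅ Z ⊕ Z/2.

(K is a triangulation of the Klein bottle.)

H_1 = Z ⊕ Z/2.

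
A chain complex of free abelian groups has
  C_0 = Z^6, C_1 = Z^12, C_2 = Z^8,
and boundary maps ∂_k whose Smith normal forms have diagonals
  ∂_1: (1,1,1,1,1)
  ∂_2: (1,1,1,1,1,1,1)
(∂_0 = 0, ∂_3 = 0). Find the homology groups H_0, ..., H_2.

H_0: b_0 = 6 − 0 − 5 = 1; torsion from ∂_1 factors > 1: none. So H_0 = Z.
H_1: b_1 = 12 − 5 − 7 = 0; torsion from ∂_2 factors > 1: none. So H_1 = 0.
H_2: b_2 = 8 − 7 − 0 = 1; torsion from ∂_3 factors > 1: none. So H_2 = Z.

H_0 = Z,  H_1 = 0,  H_2 = Z.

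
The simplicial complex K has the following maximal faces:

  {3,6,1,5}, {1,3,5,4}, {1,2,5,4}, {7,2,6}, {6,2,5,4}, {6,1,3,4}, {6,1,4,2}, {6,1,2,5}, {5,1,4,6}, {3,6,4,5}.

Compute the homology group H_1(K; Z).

Take the total order 1 < 2 < 3 < 4 < 5 < 6 < 7 on the vertex set. Then K (dimension 3) consists of the simplices:

  0-simplices (7): [1], [2], [3], [4], [5], [6], [7]
  1-simplices (16): [1,2], [1,3], [1,4], [1,5], [1,6], [2,4], [2,5], [2,6], [2,7], [3,4], [3,5], [3,6], [4,5], [4,6], [5,6], [6,7]
  2-simplices (17): [1,2,4], [1,2,5], [1,2,6], [1,3,4], [1,3,5], [1,3,6], [1,4,5], [1,4,6], [1,5,6], [2,4,5], [2,4,6], [2,5,6], [2,6,7], [3,4,5], [3,4,6], [3,5,6], [4,5,6]
  3-simplices (9): [1,2,4,5], [1,2,4,6], [1,2,5,6], [1,3,4,5], [1,3,4,6], [1,3,5,6], [1,4,5,6], [2,4,5,6], [3,4,5,6]

Hence C_0 ≅ Z^7, C_1 ≅ Z^16, C_2 ≅ Z^17, C_3 ≅ Z^9.

Boundary ∂_1: C_1 → C_0 is given by ∂[p,q] = [q] − [p]. For instance
  ∂[4,5] = [5] − [4].
As a 7×16 matrix over Z this has rank 6, with invariant factors (1,1,1,1,1,1).

Boundary ∂_2: C_2 → C_1 sends each 2-simplex [p,q,r] to [q,r] − [p,r] + [p,q]. For instance
  ∂[2,5,6] = [5,6] − [2,6] + [2,5],
  ∂[2,6,7] = [6,7] − [2,7] + [2,6].
The resulting 16×17 matrix has rank 10, and its Smith normal form has invariant factors (1,1,1,1,1,1,1,1,1,1).

The boundary map ∂_3: C_3 → C_2 sends each 3-simplex σ to the alternating sum Σ_i (−1)^i (σ with its i-th vertex removed). For instance
  ∂[1,3,4,6] = [3,4,6] − [1,4,6] + [1,3,6] − [1,3,4],
  ∂[1,3,5,6] = [3,5,6] − [1,5,6] + [1,3,6] − [1,3,5].
This gives a 17×9 integer matrix of rank 7; reducing to Smith normal form yields diagonal entries (1,1,1,1,1,1,1).

Now H_k = ker ∂_k / im ∂_{k+1}, so:

  H_1: rank ker ∂_1 − rank ∂_2 = (16 − 6) − 10 = 0, and the invariant factors of ∂_2 are all 1, so H_1 ≅ 0.

H_1 = 0.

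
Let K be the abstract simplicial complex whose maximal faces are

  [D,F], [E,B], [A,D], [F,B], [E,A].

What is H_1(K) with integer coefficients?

H_1 ≅ Z.

Take the total order A < B < D < E < F on the vertex set. Then K (dimension 1) consists of the simplices:

  0-simplices (5): A, B, D, E, F
  1-simplices (5): AD, AE, BE, BF, DF

Hence C_0 ≅ Z^5, C_1 ≅ Z^5.

The boundary map ∂_1: C_1 → C_0 maps an edge to its endpoints' difference, ∂[p,q] = q − p. For instance
  ∂AD = D − A.
The 5×5 boundary matrix has rank 4 and Smith normal form diag(1,1,1,1).

Computing H_k = (kernel of ∂_k) / (image of ∂_{k+1}):

  H_1: rank ker ∂_1 − rank ∂_2 = (5 − 4) − 0 = 1, and there is no ∂_2, so H_1 = Z.

(K is a triangulation of the circle S^1.)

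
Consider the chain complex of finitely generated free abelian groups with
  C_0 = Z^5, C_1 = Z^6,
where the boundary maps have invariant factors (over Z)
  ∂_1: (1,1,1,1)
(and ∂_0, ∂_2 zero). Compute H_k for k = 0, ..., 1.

H_0: b_0 = 5 − 0 − 4 = 1; torsion from ∂_1 factors > 1: none. So H_0 = Z.
H_1: b_1 = 6 − 4 − 0 = 2; torsion from ∂_2 factors > 1: none. So H_1 = Z^2.

H_0 = Z,  H_1 = Z^2.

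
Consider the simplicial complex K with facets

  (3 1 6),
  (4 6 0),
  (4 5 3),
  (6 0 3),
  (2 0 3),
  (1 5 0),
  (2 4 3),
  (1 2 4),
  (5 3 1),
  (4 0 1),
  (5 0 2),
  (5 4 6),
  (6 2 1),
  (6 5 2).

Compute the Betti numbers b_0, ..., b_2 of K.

We work with the vertex ordering 0 < 1 < 2 < 3 < 4 < 5 < 6. The simplices of K, each written with vertices in increasing order, are:

  0-simplices (7): [0], [1], [2], [3], [4], [5], [6]
  1-simplices (21): [0,1], [0,2], [0,3], [0,4], [0,5], [0,6], [1,2], [1,3], [1,4], [1,5], [1,6], [2,3], [2,4], [2,5], [2,6], [3,4], [3,5], [3,6], [4,5], [4,6], [5,6]
  2-simplices (14): [0,1,4], [0,1,5], [0,2,3], [0,2,5], [0,3,6], [0,4,6], [1,2,4], [1,2,6], [1,3,5], [1,3,6], [2,3,4], [2,5,6], [3,4,5], [4,5,6]

so the chain groups are C_0 ≅ Z^7, C_1 ≅ Z^21, C_2 ≅ Z^14.

Boundary ∂_1: C_1 → C_0 maps an edge to its endpoints' difference, ∂[p,q] = q − p.
The 7×21 boundary matrix has rank 6 and Smith normal form diag(1,1,1,1,1,1).

∂_2: C_2 → C_1 sends each 2-simplex [p,q,r] to [q,r] − [p,r] + [p,q]. For instance
  ∂[2,3,4] = [3,4] − [2,4] + [2,3],
  ∂[1,3,5] = [3,5] − [1,5] + [1,3].
This gives a 21×14 integer matrix of rank 13; reducing to Smith normal form yields diagonal entries (1,1,1,1,1,1,1,1,1,1,1,1,1).

From H_k ≅ ker(∂_k) / im(∂_{k+1}) we obtain:

  H_0: rank C_0 − rank ∂_1 = 7 − 6 = 1, and the invariant factors of ∂_1 are all 1, so H_0 ≅ Z.
  H_1: rank ker ∂_1 − rank ∂_2 = (21 − 6) − 13 = 2, and the invariant factors of ∂_2 are all 1, so H_1 ≅ Z^2.
  H_2: rank ker ∂_2 − rank ∂_3 = (14 − 13) − 0 = 1, and there is no ∂_3, so H_2 ≅ Z.

As a check, the Euler characteristic is 7 − 21 + 14 = 0, which agrees with 1 − 2 + 1 = 0.

Hence the Betti numbers are b_0 = 1, b_1 = 2, b_2 = 1.

b_0 = 1, b_1 = 2, b_2 = 1.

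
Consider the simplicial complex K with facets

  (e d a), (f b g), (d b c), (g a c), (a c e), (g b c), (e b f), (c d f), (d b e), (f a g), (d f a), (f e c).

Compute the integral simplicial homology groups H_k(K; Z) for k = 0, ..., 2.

K has 7 vertices, 18 edges, 12 triangles.
rank ∂_0 = 0, rank ∂_1 = 6 ⇒ b_0 = 7 − 0 − 6 = 1; all invariant factors of ∂_1 are 1 so no torsion. So H_0 = Z.
rank ∂_1 = 6, rank ∂_2 = 12 ⇒ b_1 = 18 − 6 − 12 = 0; ∂_2 has invariant factor(s) [2] giving torsion. So H_1 = Z/2.
rank ∂_2 = 12, rank ∂_3 = 0 ⇒ b_2 = 12 − 12 − 0 = 0. So H_2 = 0.

H_0 ≅ Z,  H_1 ≅ Z/2,  H_2 = 0.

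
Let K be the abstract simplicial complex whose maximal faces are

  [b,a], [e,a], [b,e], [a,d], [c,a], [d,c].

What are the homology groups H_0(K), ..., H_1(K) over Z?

Take the total order a < b < c < d < e on the vertex set. Then K (dimension 1) consists of the simplices:

  0-simplices (5): a, b, c, d, e
  1-simplices (6): ab, ac, ad, ae, be, cd

Hence C_0 ≅ Z^5, C_1 ≅ Z^6.

∂_1: C_1 → C_0 is given by ∂[p,q] = [q] − [p].
As a 5×6 matrix over Z this has rank 4, with invariant factors (1,1,1,1).

From H_k ≅ ker(∂_k) / im(∂_{k+1}) we obtain:

  H_0: rank C_0 − rank ∂_1 = 5 − 4 = 1, and the invariant factors of ∂_1 are all 1, so H_0 ≅ Z.
  H_1: rank ker ∂_1 − rank ∂_2 = (6 − 4) − 0 = 2, and there is no ∂_2, so H_1 ≅ Z^2.

(K is a triangulation of a wedge of 2 circles.)

H_0 = Z,  H_1 = Z^2.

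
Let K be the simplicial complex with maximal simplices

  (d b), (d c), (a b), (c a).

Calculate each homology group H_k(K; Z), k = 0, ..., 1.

H_0 ≅ Z,  H_1 ≅ Z.

Fix the vertex order a < b < c < d and write every simplex with vertices in increasing order. Then dim K = 1 and the simplices of K are:

  0-simplices (4): a, b, c, d
  1-simplices (4): ab, ac, bd, cd

so the chain groups are C_0 ≅ Z^4, C_1 ≅ Z^4.

The boundary map ∂_1: C_1 → C_0 maps an edge to its endpoints' difference, ∂[p,q] = q − p. For instance
  ∂ab = b − a.
The resulting 4×4 matrix has rank 3, and its Smith normal form has invariant factors (1,1,1).

Now H_k = ker ∂_k / im ∂_{k+1}, so:

  H_0: rank C_0 − rank ∂_1 = 4 − 3 = 1, and the invariant factors of ∂_1 are all 1, so H_0 ≅ Z.
  H_1: rank ker ∂_1 − rank ∂_2 = (4 − 3) − 0 = 1, and there is no ∂_2, so H_1 ≅ Z.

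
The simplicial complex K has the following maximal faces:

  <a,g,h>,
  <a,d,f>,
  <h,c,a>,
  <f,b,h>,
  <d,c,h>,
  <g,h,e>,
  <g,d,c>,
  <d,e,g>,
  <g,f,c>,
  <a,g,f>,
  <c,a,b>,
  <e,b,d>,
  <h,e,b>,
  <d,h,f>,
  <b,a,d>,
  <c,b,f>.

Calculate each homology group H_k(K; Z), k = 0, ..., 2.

H_0 ≅ Z,  H_1 ≅ Z^2,  H_2 ≅ Z.

We work with the vertex ordering a < b < c < d < e < f < g < h. The simplices of K, each written with vertices in increasing order, are:

  0-simplices (8): a, b, c, d, e, f, g, h
  1-simplices (24): ab, ac, ad, af, ag, ah, bc, bd, be, bf, bh, cd, cf, cg, ch, de, df, dg, dh, eg, eh, fg, fh, gh
  2-simplices (16): abc, abd, ach, adf, afg, agh, bcf, bde, beh, bfh, cdg, cdh, cfg, deg, dfh, egh

giving chain groups C_0 ≅ Z^8, C_1 ≅ Z^24, C_2 ≅ Z^16.

Boundary ∂_1: C_1 → C_0 sends each edge [p,q] (with p < q) to q − p.
As a 8×24 matrix over Z this has rank 7, with invariant factors (1,1,1,1,1,1,1).

The boundary map ∂_2: C_2 → C_1 sends each 2-simplex [p,q,r] to [q,r] − [p,r] + [p,q]. For instance
  ∂abd = bd − ad + ab,
  ∂beh = eh − bh + be.
The resulting 24×16 matrix has rank 15, and its Smith normal form has invariant factors (1,1,1,1,1,1,1,1,1,1,1,1,1,1,1).

From H_k ≅ ker(∂_k) / im(∂_{k+1}) we obtain:

  H_0: rank C_0 − rank ∂_1 = 8 − 7 = 1, and the invariant factors of ∂_1 are all 1, so H_0 = Z.
  H_1: rank ker ∂_1 − rank ∂_2 = (24 − 7) − 15 = 2, and the invariant factors of ∂_2 are all 1, so H_1 = Z^2.
  H_2: rank ker ∂_2 − rank ∂_3 = (16 − 15) − 0 = 1, and there is no ∂_3, so H_2 = Z.

As a check, the Euler characteristic is 8 − 24 + 16 = 0, which agrees with 1 − 2 + 1 = 0.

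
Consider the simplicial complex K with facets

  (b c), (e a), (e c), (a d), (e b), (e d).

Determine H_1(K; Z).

H_1 = Z^2.

K has 5 vertices, 6 edges.
rank ∂_1 = 4, rank ∂_2 = 0 ⇒ b_1 = 6 − 4 − 0 = 2. So H_1 ≅ Z^2.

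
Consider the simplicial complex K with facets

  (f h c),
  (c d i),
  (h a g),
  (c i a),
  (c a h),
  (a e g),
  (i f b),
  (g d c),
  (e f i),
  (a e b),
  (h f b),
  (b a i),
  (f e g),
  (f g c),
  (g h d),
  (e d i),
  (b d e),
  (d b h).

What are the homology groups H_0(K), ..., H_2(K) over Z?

H_0 = Z,  H_1 = Z × Z/2,  H_2 = 0.

Fix the vertex order a < b < c < d < e < f < g < h < i and write every simplex with vertices in increasing order. Then dim K = 2 and the simplices of K are:

  0-simplices (9): a, b, c, d, e, f, g, h, i
  1-simplices (27): ab, ac, ae, ag, ah, ai, bd, be, bf, bh, bi, cd, cf, cg, ch, ci, de, dg, dh, di, ef, eg, ei, fg, fh, fi, gh
  2-simplices (18): abe, abi, ach, aci, aeg, agh, bde, bdh, bfh, bfi, cdg, cdi, cfg, cfh, dei, dgh, efg, efi

Hence C_0 ≅ Z^9, C_1 ≅ Z^27, C_2 ≅ Z^18.

The boundary map ∂_1: C_1 → C_0 is given by ∂[p,q] = [q] − [p]. For instance
  ∂bi = i − b.
The resulting 9×27 matrix has rank 8, and its Smith normal form has invariant factors (1,1,1,1,1,1,1,1).

The boundary map ∂_2: C_2 → C_1 sends each 2-simplex [p,q,r] to [q,r] − [p,r] + [p,q]. For instance
  ∂efg = fg − eg + ef,
  ∂cfg = fg − cg + cf.
The resulting 27×18 matrix has rank 18, and its Smith normal form has invariant factors (1,1,1,1,1,1,1,1,1,1,1,1,1,1,1,1,1,2).

Now H_k = ker ∂_k / im ∂_{k+1}, so:

  H_0: rank C_0 − rank ∂_1 = 9 − 8 = 1, and the invariant factors of ∂_1 are all 1, so H_0 ≅ Z.
  H_1: rank ker ∂_1 − rank ∂_2 = (27 − 8) − 18 = 1, and ∂_2 has invariant factor 2 > 1, so H_1 ≅ Z × Z/2.
  H_2: rank ker ∂_2 − rank ∂_3 = (18 − 18) − 0 = 0, and there is no ∂_3, so H_2 ≅ 0.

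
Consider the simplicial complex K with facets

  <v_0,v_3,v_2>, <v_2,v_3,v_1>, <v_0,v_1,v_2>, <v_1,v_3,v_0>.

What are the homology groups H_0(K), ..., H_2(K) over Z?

Take the total order v_0 < v_1 < v_2 < v_3 on the vertex set. Then K (dimension 2) consists of the simplices:

  0-simplices (4): [v_0], [v_1], [v_2], [v_3]
  1-simplices (6): [v_0,v_1], [v_0,v_2], [v_0,v_3], [v_1,v_2], [v_1,v_3], [v_2,v_3]
  2-simplices (4): [v_0,v_1,v_2], [v_0,v_1,v_3], [v_0,v_2,v_3], [v_1,v_2,v_3]

so the chain groups are C_0 ≅ Z^4, C_1 ≅ Z^6, C_2 ≅ Z^4.

∂_1: C_1 → C_0 is given by ∂[p,q] = [q] − [p].
The resulting 4×6 matrix has rank 3, and its Smith normal form has invariant factors (1,1,1).

∂_2: C_2 → C_1 sends each 2-simplex [p,q,r] to [q,r] − [p,r] + [p,q]. For instance
  ∂[v_1,v_2,v_3] = [v_2,v_3] − [v_1,v_3] + [v_1,v_2],
  ∂[v_0,v_1,v_3] = [v_1,v_3] − [v_0,v_3] + [v_0,v_1].
The 6×4 boundary matrix has rank 3 and Smith normal form diag(1,1,1).

Reading off H_k = ker ∂_k / im ∂_{k+1}:

  H_0: rank C_0 − rank ∂_1 = 4 − 3 = 1, and the invariant factors of ∂_1 are all 1, so H_0 ≅ Z.
  H_1: rank ker ∂_1 − rank ∂_2 = (6 − 3) − 3 = 0, and the invariant factors of ∂_2 are all 1, so H_1 ≅ 0.
  H_2: rank ker ∂_2 − rank ∂_3 = (4 − 3) − 0 = 1, and there is no ∂_3, so H_2 ≅ Z.

(K is a triangulation of the 2-sphere S^2.)

H_0 = Z,  H_1 = 0,  H_2 = Z.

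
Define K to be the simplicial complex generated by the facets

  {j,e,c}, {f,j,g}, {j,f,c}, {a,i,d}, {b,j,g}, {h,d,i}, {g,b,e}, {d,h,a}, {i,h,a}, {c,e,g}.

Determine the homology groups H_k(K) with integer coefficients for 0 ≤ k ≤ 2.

Take the total order a < b < c < d < e < f < g < h < i < j on the vertex set. Then K (dimension 2) consists of the simplices:

  0-simplices (10): a, b, c, d, e, f, g, h, i, j
  1-simplices (18): ad, ah, ai, be, bg, bj, ce, cf, cg, cj, dh, di, eg, ej, fg, fj, gj, hi
  2-simplices (10): adh, adi, ahi, beg, bgj, ceg, cej, cfj, dhi, fgj

Hence C_0 ≅ Z^10, C_1 ≅ Z^18, C_2 ≅ Z^10.

The boundary map ∂_1: C_1 → C_0 maps an edge to its endpoints' difference, ∂[p,q] = q − p. For instance
  ∂bj = j − b.
The resulting 10×18 matrix has rank 8, and its Smith normal form has invariant factors (1,1,1,1,1,1,1,1).

∂_2: C_2 → C_1 sends each 2-simplex [p,q,r] to [q,r] − [p,r] + [p,q]. For instance
  ∂ceg = eg − cg + ce,
  ∂dhi = hi − di + dh.
The 18×10 boundary matrix has rank 9 and Smith normal form diag(1,1,1,1,1,1,1,1,1).

From H_k ≅ ker(∂_k) / im(∂_{k+1}) we obtain:

  H_0: rank C_0 − rank ∂_1 = 10 − 8 = 2, and the invariant factors of ∂_1 are all 1, so H_0 ≅ Z^2.
  H_1: rank ker ∂_1 − rank ∂_2 = (18 − 8) − 9 = 1, and the invariant factors of ∂_2 are all 1, so H_1 ≅ Z.
  H_2: rank ker ∂_2 − rank ∂_3 = (10 − 9) − 0 = 1, and there is no ∂_3, so H_2 ≅ Z.

H_0 ≅ Z^2,  H_1 ≅ Z,  H_2 ≅ Z.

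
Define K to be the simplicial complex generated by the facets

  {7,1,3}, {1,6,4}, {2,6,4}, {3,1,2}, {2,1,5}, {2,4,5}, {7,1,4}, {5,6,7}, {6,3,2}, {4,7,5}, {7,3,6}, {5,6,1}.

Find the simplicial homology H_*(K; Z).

H_0 ≅ Z,  H_1 ≅ Z_2,  H_2 = 0.

We work with the vertex ordering 1 < 2 < 3 < 4 < 5 < 6 < 7. The simplices of K, each written with vertices in increasing order, are:

  0-simplices (7): [1], [2], [3], [4], [5], [6], [7]
  1-simplices (18): [1,2], [1,3], [1,4], [1,5], [1,6], [1,7], [2,3], [2,4], [2,5], [2,6], [3,6], [3,7], [4,5], [4,6], [4,7], [5,6], [5,7], [6,7]
  2-simplices (12): [1,2,3], [1,2,5], [1,3,7], [1,4,6], [1,4,7], [1,5,6], [2,3,6], [2,4,5], [2,4,6], [3,6,7], [4,5,7], [5,6,7]

Hence C_0 ≅ Z^7, C_1 ≅ Z^18, C_2 ≅ Z^12.

The boundary map ∂_1: C_1 → C_0 sends each edge [p,q] (with p < q) to q − p.
This gives a 7×18 integer matrix of rank 6; reducing to Smith normal form yields diagonal entries (1,1,1,1,1,1).

The boundary map ∂_2: C_2 → C_1 acts by ∂[p,q,r] = [q,r] − [p,r] + [p,q]. For instance
  ∂[5,6,7] = [6,7] − [5,7] + [5,6],
  ∂[2,4,6] = [4,6] − [2,6] + [2,4].
The 18×12 boundary matrix has rank 12 and Smith normal form diag(1,1,1,1,1,1,1,1,1,1,1,2).

Reading off H_k = ker ∂_k / im ∂_{k+1}:

  H_0: rank C_0 − rank ∂_1 = 7 − 6 = 1, and the invariant factors of ∂_1 are all 1, so H_0 = Z.
  H_1: rank ker ∂_1 − rank ∂_2 = (18 − 6) − 12 = 0, and ∂_2 has invariant factor 2 > 1, so H_1 = Z_2.
  H_2: rank ker ∂_2 − rank ∂_3 = (12 − 12) − 0 = 0, and there is no ∂_3, so H_2 = 0.

As a check, the Euler characteristic is 7 − 18 + 12 = 1, which agrees with 1 − 0 + 0 = 1.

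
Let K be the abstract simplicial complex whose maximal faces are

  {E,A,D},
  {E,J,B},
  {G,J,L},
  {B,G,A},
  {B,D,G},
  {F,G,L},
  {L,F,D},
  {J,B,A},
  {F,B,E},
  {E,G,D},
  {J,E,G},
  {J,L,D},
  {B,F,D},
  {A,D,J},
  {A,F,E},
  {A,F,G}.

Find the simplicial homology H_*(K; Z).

Take the total order A < B < D < E < F < G < J < L on the vertex set. Then K (dimension 2) consists of the simplices:

  0-simplices (8): A, B, D, E, F, G, J, L
  1-simplices (24): AB, AD, AE, AF, AG, AJ, BD, BE, BF, BG, BJ, DE, DF, DG, DJ, DL, EF, EG, EJ, FG, FL, GJ, GL, JL
  2-simplices (16): ABG, ABJ, ADE, ADJ, AEF, AFG, BDF, BDG, BEF, BEJ, DEG, DFL, DJL, EGJ, FGL, GJL

giving chain groups C_0 ≅ Z^8, C_1 ≅ Z^24, C_2 ≅ Z^16.

Boundary ∂_1: C_1 → C_0 is given by ∂[p,q] = [q] − [p]. For instance
  ∂BD = D − B.
As a 8×24 matrix over Z this has rank 7, with invariant factors (1,1,1,1,1,1,1).

∂_2: C_2 → C_1 acts by ∂[p,q,r] = [q,r] − [p,r] + [p,q]. For instance
  ∂BEJ = EJ − BJ + BE,
  ∂BDF = DF − BF + BD.
As a 24×16 matrix over Z this has rank 15, with invariant factors (1,1,1,1,1,1,1,1,1,1,1,1,1,1,1).

From H_k ≅ ker(∂_k) / im(∂_{k+1}) we obtain:

  H_0: rank C_0 − rank ∂_1 = 8 − 7 = 1, and the invariant factors of ∂_1 are all 1, so H_0 = Z.
  H_1: rank ker ∂_1 − rank ∂_2 = (24 − 7) − 15 = 2, and the invariant factors of ∂_2 are all 1, so H_1 = Z^2.
  H_2: rank ker ∂_2 − rank ∂_3 = (16 − 15) − 0 = 1, and there is no ∂_3, so H_2 = Z.

H_0 ≅ Z,  H_1 ≅ Z^2,  H_2 ≅ Z.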